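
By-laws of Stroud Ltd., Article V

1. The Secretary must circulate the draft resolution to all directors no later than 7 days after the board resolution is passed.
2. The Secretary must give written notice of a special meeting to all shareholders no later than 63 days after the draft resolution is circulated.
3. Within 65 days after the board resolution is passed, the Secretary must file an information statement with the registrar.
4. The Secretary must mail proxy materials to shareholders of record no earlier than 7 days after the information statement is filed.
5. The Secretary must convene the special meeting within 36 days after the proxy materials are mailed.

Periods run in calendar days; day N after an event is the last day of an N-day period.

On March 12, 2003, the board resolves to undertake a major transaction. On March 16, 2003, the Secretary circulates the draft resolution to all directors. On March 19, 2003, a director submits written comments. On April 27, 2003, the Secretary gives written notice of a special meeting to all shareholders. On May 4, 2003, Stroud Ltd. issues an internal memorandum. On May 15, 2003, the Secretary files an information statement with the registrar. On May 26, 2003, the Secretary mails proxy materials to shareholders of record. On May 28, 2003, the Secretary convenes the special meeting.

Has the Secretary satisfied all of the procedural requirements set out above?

(1) due by March 12, 2003 + 7 days = March 19, 2003; completed March 16, 2003, before the deadline.
(2) due by March 16, 2003 + 63 days = May 18, 2003; completed April 27, 2003, before the deadline.
(3) due by March 12, 2003 + 65 days = May 16, 2003; May 15, 2003 is within that limit.
(4) permitted from May 15, 2003 + 7 days = May 22, 2003 onward; done May 26, 2003 — permitted.
(5) due by May 26, 2003 + 36 days = July 1, 2003; done May 28, 2003 — timely.

Yes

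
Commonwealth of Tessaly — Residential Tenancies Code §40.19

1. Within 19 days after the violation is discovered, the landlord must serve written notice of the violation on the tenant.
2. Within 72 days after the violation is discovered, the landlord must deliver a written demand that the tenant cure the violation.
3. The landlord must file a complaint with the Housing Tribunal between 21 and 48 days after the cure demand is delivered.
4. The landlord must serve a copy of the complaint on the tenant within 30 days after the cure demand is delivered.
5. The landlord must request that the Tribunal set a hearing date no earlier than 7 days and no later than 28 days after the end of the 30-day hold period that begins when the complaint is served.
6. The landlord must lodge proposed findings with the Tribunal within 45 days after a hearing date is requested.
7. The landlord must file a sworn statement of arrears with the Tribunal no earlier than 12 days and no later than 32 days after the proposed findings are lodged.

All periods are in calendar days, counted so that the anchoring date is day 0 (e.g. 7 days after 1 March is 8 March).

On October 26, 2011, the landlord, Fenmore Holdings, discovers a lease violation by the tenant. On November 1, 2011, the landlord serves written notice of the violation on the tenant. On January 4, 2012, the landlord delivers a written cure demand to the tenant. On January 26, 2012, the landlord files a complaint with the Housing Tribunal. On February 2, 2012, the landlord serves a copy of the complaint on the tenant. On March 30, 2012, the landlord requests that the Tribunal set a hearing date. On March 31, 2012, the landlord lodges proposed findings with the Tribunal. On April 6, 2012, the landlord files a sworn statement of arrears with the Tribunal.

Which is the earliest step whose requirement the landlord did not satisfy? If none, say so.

Step 7

(1) due by October 26, 2011 + 19 days = November 14, 2011; done November 1, 2011 — timely.
(2) due by October 26, 2011 + 72 days = January 6, 2012; completed January 4, 2012, before the deadline.
(3) the permitted window runs from January 4, 2012 + 21 = January 25, 2012 to January 4, 2012 + 48 = February 21, 2012; done January 26, 2012, which is between those dates.
(4) due by January 4, 2012 + 30 days = February 3, 2012; February 2, 2012 is within that limit.
(5) the permitted window runs from March 3, 2012 + 7 = March 10, 2012 to March 3, 2012 + 28 = March 31, 2012; done March 30, 2012, which is between those dates.
(6) due by March 30, 2012 + 45 days = May 14, 2012; completed March 31, 2012, before the deadline.
(7) the permitted window runs from March 31, 2012 + 12 = April 12, 2012 to March 31, 2012 + 32 = May 2, 2012; done April 6, 2012 — 6 days before the window opened.
That is the first point of non-compliance.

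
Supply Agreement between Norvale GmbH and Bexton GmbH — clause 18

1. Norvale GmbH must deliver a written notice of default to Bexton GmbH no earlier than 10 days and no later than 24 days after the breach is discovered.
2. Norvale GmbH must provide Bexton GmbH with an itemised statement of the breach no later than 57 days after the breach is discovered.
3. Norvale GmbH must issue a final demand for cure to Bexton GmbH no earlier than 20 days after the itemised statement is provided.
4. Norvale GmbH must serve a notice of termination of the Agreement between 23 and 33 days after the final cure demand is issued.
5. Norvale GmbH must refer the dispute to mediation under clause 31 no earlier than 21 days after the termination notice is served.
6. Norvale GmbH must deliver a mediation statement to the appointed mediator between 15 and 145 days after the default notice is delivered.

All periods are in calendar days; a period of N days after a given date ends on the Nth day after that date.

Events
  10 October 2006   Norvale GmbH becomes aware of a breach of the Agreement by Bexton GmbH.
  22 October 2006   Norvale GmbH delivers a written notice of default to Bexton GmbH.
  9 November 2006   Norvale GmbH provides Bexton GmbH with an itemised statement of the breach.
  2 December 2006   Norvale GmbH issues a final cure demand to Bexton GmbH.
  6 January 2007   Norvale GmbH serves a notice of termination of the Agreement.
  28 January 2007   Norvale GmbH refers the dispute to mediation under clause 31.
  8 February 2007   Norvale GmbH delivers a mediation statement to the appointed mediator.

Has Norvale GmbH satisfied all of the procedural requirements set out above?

No

Step 1 — 10 and 24 days from 10 October 2006 (when the breach is discovered) are 20 October 2006 and 3 November 2006 respectively; done 22 October 2006, which is between those dates.
Step 2 — counting 57 days from 10 October 2006 (when the breach is discovered) gives a deadline of 6 December 2006; completed 9 November 2006, before the deadline.
Step 3 — must wait 20 days from 9 November 2006 (when the itemised statement is provided), so not before 29 November 2006; done 2 December 2006 — permitted.
Step 4 — 23 and 33 days from 2 December 2006 (when the final cure demand is issued) are 25 December 2006 and 4 January 2007 respectively; done 6 January 2007 — 2 days after the window closed.
That is the first point of non-compliance.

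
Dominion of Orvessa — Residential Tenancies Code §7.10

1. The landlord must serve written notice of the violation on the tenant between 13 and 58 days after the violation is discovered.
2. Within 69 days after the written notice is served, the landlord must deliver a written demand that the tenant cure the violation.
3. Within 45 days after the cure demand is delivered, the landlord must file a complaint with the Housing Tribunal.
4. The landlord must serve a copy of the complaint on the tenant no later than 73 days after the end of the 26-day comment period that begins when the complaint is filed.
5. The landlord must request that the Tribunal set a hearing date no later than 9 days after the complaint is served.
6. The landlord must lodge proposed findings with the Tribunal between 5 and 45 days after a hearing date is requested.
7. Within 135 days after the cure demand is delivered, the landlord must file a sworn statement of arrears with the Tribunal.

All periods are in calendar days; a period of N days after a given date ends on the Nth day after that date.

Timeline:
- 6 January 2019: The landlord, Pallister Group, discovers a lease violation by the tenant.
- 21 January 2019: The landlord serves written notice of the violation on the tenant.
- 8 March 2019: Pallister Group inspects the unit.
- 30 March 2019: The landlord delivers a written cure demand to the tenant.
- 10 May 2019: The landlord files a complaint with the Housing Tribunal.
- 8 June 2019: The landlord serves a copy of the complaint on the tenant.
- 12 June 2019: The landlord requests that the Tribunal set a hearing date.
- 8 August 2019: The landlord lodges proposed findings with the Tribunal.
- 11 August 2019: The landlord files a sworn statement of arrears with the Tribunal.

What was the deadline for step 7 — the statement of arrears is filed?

Step 7 runs from 30 March 2019, when the cure demand is delivered. 135 days after 30 March 2019 is 12 August 2019.

12 August 2019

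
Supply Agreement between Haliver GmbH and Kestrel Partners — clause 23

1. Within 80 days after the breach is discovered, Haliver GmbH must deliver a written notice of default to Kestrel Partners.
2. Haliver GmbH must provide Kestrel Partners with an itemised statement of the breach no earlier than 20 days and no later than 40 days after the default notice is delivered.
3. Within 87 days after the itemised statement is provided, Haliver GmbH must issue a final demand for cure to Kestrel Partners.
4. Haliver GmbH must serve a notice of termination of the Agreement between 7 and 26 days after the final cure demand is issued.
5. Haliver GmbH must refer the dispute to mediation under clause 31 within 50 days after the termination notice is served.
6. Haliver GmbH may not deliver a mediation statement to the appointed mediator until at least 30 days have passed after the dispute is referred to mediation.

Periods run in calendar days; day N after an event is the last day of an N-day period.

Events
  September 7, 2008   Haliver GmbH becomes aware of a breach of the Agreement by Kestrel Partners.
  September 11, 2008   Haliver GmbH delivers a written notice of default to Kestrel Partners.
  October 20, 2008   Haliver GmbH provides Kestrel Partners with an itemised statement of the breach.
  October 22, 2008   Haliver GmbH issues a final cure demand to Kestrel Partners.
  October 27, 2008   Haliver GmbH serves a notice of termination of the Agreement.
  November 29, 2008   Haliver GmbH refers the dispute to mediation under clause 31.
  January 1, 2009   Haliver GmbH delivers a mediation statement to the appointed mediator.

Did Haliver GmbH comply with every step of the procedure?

(1) due by September 7, 2008 + 80 days = November 26, 2008; completed September 11, 2008, before the deadline.
(2) the permitted window runs from September 11, 2008 + 20 = October 1, 2008 to September 11, 2008 + 40 = October 21, 2008; done October 20, 2008 — within the window.
(3) due by October 20, 2008 + 87 days = January 15, 2009; October 22, 2008 is within that limit.
(4) the permitted window runs from October 22, 2008 + 7 = October 29, 2008 to October 22, 2008 + 26 = November 17, 2008; done October 27, 2008 — 2 days before the window opened.

No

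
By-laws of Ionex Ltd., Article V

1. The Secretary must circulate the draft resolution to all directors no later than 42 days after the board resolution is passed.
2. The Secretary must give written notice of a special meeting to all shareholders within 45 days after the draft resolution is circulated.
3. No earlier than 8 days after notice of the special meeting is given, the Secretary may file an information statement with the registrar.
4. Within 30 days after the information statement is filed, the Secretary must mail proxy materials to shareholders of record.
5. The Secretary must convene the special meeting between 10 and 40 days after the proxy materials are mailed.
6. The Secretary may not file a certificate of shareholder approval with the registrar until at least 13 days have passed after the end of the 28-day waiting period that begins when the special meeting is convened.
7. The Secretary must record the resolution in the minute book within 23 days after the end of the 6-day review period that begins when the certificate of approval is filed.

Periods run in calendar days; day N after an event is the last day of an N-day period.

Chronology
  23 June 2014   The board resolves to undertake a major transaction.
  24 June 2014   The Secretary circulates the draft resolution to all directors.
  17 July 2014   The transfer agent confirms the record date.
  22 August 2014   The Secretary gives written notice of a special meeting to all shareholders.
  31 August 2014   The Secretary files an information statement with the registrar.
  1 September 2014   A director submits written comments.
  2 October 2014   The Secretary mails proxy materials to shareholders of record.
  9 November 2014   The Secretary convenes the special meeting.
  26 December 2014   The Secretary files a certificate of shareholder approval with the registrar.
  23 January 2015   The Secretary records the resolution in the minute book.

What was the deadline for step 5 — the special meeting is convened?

11 November 2014

Step 5 runs from 2 October 2014, when the proxy materials are mailed. The window is 10–40 days after 2 October 2014; it closes on 11 November 2014.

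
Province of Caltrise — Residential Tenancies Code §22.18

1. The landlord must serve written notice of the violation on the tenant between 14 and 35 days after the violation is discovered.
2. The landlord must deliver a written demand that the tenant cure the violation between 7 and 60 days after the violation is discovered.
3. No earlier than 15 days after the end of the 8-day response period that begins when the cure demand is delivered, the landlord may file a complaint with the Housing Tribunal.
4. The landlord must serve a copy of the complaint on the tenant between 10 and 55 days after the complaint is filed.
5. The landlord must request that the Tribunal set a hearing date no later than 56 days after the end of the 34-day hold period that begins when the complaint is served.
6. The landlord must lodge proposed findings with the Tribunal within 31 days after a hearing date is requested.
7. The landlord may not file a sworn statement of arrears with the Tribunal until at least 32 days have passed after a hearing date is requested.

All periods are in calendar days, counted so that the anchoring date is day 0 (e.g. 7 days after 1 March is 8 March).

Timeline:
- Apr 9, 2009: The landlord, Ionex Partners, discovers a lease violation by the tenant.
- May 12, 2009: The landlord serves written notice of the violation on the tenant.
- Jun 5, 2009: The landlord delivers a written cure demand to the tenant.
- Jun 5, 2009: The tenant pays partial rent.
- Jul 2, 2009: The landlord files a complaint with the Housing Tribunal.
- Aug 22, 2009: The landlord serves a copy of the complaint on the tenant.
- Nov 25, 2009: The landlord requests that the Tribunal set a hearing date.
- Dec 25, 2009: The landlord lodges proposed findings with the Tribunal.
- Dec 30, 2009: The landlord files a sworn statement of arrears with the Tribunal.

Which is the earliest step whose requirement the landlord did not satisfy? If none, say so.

Step 5

(1) the permitted window runs from Apr 9, 2009 + 14 = Apr 23, 2009 to Apr 9, 2009 + 35 = May 14, 2009; May 12, 2009 falls inside that range.
(2) the permitted window runs from Apr 9, 2009 + 7 = Apr 16, 2009 to Apr 9, 2009 + 60 = Jun 8, 2009; done Jun 5, 2009, which is between those dates.
(3) permitted from Jun 13, 2009 + 15 days = Jun 28, 2009 onward; done Jul 2, 2009, after the minimum wait.
(4) the permitted window runs from Jul 2, 2009 + 10 = Jul 12, 2009 to Jul 2, 2009 + 55 = Aug 26, 2009; Aug 22, 2009 falls inside that range.
(5) due by Sep 25, 2009 + 56 days = Nov 20, 2009; done Nov 25, 2009 — 5 days late.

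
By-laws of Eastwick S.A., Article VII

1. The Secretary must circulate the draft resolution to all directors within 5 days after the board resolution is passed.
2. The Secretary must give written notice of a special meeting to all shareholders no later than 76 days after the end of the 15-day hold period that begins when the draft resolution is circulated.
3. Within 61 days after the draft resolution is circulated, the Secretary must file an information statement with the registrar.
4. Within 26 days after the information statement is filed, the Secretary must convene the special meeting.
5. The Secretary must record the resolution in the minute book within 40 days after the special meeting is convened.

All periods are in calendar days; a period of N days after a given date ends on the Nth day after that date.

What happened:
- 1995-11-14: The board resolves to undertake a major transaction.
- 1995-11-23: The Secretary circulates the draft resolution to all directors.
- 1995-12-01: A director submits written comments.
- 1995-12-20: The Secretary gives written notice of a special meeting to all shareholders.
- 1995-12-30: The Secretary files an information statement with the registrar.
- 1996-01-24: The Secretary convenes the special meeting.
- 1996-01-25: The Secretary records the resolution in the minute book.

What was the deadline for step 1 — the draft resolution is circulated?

1995-11-19

Step 1 runs from 1995-11-14, when the board resolution is passed. 5 days after 1995-11-14 is 1995-11-19.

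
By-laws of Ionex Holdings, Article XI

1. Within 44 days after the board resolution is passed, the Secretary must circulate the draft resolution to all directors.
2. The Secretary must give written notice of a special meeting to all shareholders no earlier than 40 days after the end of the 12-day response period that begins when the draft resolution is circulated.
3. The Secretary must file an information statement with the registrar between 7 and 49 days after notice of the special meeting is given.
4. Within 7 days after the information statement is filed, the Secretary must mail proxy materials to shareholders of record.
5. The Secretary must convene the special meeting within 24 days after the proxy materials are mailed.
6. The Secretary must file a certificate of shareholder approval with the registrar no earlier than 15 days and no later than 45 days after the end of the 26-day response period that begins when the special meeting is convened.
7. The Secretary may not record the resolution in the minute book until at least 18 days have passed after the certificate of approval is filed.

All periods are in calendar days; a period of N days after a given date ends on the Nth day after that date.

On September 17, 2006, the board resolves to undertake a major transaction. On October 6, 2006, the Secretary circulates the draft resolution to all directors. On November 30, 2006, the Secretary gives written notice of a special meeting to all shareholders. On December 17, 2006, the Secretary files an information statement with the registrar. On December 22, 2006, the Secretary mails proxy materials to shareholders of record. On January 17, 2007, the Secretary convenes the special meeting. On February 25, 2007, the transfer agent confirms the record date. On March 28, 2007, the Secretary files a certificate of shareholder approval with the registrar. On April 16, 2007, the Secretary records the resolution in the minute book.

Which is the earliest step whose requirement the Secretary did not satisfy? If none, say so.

Step 1: 44 days after September 17, 2006 (when the board resolution is passed) is October 31, 2006; completed October 6, 2006, before the deadline.
Step 2: the earliest permitted date is 40 days after October 18, 2006 (end of the 12-day response period, which began when the draft resolution is circulated on October 6, 2006), i.e. November 27, 2006; done November 30, 2006 — permitted.
Step 3: the window is 7–49 days after November 30, 2006 (when notice of the special meeting is given), so December 7, 2006 through January 18, 2007; December 17, 2006 falls inside that range.
Step 4: 7 days after December 17, 2006 (when the information statement is filed) is December 24, 2006; December 22, 2006 is within that limit.
Step 5: 24 days after December 22, 2006 (when the proxy materials are mailed) is January 15, 2007; January 17, 2007 misses that deadline by 2 days.
The analysis stops there.

Step 5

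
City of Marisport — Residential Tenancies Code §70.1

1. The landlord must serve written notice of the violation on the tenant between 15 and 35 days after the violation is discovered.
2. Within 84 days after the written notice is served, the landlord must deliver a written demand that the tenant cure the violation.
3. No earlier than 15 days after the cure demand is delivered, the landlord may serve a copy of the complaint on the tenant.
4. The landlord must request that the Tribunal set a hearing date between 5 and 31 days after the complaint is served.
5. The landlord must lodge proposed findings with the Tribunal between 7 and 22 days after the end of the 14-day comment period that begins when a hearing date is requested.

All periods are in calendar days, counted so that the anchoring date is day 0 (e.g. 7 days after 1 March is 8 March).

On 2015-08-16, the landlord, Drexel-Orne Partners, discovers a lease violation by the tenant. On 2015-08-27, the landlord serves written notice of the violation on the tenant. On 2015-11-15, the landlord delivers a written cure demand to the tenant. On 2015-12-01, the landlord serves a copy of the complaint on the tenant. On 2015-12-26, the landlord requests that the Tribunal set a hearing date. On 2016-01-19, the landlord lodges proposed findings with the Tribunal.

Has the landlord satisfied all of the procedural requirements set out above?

(1) the permitted window runs from 2015-08-16 + 15 = 2015-08-31 to 2015-08-16 + 35 = 2015-09-20; 2015-08-27 is 4 days too early.
Later steps need not be reached.

No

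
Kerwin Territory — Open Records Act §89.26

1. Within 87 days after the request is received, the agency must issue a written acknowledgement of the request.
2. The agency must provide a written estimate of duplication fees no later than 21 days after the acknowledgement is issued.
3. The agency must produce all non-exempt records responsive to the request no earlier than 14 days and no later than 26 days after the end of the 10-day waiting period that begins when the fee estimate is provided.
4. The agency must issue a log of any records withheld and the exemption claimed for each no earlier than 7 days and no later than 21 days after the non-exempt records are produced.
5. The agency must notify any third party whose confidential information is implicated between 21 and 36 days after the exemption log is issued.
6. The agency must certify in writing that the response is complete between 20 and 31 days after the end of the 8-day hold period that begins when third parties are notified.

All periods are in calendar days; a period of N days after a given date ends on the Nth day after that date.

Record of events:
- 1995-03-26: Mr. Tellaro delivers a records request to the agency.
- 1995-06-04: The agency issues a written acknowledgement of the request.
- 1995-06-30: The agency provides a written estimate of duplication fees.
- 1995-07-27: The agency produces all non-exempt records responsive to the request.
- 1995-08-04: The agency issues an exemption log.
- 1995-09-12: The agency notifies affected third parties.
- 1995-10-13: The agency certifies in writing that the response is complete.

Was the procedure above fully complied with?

No

Step 1: 87 days after 1995-03-26 (when the request is received) is 1995-06-21; completed 1995-06-04, before the deadline.
Step 2: 21 days after 1995-06-04 (when the acknowledgement is issued) is 1995-06-25; not done until 1995-06-30, 5 days after the deadline.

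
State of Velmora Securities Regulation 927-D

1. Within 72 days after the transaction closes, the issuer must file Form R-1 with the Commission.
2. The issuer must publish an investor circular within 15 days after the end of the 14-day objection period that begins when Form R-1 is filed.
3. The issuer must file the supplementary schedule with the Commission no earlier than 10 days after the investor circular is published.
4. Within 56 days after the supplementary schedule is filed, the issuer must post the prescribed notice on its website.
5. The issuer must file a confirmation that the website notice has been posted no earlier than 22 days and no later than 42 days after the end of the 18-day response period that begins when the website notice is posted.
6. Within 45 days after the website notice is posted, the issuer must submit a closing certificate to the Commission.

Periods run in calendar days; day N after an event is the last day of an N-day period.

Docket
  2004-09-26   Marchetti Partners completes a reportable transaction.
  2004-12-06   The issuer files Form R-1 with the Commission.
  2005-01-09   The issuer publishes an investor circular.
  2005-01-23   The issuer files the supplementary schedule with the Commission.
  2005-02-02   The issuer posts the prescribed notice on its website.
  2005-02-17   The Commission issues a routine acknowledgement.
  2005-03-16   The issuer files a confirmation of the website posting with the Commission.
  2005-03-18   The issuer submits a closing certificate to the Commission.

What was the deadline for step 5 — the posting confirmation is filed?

The website notice is posted on 2005-02-02; the 18-day response period therefore ends 2005-02-20, and step 5 runs from that date. The window is 22–42 days after 2005-02-20; it closes on 2005-04-03.

2005-04-03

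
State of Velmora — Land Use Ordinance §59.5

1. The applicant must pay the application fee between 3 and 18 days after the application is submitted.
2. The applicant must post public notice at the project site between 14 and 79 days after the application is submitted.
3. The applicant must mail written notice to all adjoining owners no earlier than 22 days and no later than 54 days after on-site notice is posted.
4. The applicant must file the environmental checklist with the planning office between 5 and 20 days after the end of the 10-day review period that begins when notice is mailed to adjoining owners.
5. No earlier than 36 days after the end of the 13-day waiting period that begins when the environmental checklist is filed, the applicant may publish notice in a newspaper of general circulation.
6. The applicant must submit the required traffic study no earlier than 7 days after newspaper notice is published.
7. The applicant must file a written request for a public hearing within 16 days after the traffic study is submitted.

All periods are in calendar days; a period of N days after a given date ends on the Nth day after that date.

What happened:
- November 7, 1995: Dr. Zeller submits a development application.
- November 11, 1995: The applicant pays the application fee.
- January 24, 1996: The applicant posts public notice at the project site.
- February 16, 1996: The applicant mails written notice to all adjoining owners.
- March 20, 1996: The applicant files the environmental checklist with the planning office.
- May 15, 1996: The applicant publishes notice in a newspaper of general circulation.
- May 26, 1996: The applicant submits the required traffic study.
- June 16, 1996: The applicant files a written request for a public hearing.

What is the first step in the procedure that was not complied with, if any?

Step 1 — 3 and 18 days from November 7, 1995 (when the application is submitted) are November 10, 1995 and November 25, 1995 respectively; done November 11, 1995, which is between those dates.
Step 2 — 14 and 79 days from November 7, 1995 (when the application is submitted) are November 21, 1995 and January 25, 1996 respectively; January 24, 1996 falls inside that range.
Step 3 — 22 and 54 days from January 24, 1996 (when on-site notice is posted) are February 15, 1996 and March 18, 1996 respectively; done February 16, 1996 — within the window.
Step 4 — 5 and 20 days from February 26, 1996 (end of the 10-day review period, which began when notice is mailed to adjoining owners on February 16, 1996) are March 2, 1996 and March 17, 1996 respectively; done March 20, 1996 — 3 days after the window closed.
The analysis stops there.

Step 4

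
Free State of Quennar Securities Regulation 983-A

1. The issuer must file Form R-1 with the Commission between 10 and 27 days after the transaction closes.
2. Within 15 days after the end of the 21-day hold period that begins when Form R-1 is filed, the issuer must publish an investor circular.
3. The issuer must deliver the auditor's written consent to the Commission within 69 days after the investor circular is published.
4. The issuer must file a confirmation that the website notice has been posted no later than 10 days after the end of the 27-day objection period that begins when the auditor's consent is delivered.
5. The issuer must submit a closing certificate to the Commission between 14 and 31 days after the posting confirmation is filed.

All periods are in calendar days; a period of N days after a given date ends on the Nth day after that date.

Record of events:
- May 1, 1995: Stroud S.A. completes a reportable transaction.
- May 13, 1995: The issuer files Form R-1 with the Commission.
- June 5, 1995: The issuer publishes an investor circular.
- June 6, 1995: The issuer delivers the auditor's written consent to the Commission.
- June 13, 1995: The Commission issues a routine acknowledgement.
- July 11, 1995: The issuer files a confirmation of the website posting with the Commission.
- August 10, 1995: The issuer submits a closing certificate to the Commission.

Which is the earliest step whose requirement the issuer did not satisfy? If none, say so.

(1) the permitted window runs from May 1, 1995 + 10 = May 11, 1995 to May 1, 1995 + 27 = May 28, 1995; done May 13, 1995 — within the window.
(2) due by June 3, 1995 + 15 days = June 18, 1995; June 5, 1995 is within that limit.
(3) due by June 5, 1995 + 69 days = August 13, 1995; June 6, 1995 is within that limit.
(4) due by July 3, 1995 + 10 days = July 13, 1995; done July 11, 1995 — timely.
(5) the permitted window runs from July 11, 1995 + 14 = July 25, 1995 to July 11, 1995 + 31 = August 11, 1995; done August 10, 1995, which is between those dates.

None — every step was satisfied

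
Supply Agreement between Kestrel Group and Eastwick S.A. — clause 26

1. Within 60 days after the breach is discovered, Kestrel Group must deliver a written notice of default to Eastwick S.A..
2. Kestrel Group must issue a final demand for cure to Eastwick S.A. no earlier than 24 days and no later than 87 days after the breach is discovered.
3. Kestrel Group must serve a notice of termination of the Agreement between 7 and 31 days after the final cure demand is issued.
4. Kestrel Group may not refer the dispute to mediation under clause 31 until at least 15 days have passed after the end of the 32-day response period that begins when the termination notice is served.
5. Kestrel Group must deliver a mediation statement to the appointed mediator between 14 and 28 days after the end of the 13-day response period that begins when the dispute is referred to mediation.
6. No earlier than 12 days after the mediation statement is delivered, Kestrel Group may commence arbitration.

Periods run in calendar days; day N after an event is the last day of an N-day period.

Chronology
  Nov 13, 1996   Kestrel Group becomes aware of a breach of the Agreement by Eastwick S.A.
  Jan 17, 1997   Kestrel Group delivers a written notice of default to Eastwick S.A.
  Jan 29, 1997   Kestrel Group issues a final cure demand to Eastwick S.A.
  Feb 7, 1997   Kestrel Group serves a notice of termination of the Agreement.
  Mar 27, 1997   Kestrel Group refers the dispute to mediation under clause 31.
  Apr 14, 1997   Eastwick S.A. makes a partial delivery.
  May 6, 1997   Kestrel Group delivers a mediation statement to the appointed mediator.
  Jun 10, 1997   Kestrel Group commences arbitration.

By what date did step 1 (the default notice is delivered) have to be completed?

Step 1 runs from Nov 13, 1996, when the breach is discovered. 60 days after Nov 13, 1996 is Jan 12, 1997.

Jan 12, 1997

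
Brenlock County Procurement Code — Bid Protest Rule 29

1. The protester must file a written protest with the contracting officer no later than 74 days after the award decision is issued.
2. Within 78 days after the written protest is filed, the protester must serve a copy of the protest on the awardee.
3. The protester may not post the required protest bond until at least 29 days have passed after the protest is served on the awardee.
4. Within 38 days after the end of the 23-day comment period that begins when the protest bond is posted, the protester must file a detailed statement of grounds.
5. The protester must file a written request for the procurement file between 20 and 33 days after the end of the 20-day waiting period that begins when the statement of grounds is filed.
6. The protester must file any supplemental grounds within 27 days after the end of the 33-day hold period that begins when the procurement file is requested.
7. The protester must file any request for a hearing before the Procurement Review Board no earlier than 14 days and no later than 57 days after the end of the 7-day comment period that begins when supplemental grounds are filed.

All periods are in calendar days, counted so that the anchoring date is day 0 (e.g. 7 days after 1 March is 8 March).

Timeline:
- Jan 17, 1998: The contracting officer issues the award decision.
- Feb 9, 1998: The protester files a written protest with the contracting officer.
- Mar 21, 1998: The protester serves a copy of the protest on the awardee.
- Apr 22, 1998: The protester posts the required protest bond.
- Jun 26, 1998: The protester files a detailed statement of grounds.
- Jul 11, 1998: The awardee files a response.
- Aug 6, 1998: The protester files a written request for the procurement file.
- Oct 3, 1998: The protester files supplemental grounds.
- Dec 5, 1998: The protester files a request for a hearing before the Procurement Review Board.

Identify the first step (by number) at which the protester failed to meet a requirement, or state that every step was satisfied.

Step 1: 74 days after Jan 17, 1998 (when the award decision is issued) is Apr 1, 1998; Feb 9, 1998 is within that limit.
Step 2: 78 days after Feb 9, 1998 (when the written protest is filed) is Apr 28, 1998; done Mar 21, 1998 — timely.
Step 3: the earliest permitted date is 29 days after Mar 21, 1998 (when the protest is served on the awardee), i.e. Apr 19, 1998; done Apr 22, 1998, after the minimum wait.
Step 4: 38 days after May 15, 1998 (end of the 23-day comment period, which began when the protest bond is posted on Apr 22, 1998) is Jun 22, 1998; not done until Jun 26, 1998, 4 days after the deadline.

Step 4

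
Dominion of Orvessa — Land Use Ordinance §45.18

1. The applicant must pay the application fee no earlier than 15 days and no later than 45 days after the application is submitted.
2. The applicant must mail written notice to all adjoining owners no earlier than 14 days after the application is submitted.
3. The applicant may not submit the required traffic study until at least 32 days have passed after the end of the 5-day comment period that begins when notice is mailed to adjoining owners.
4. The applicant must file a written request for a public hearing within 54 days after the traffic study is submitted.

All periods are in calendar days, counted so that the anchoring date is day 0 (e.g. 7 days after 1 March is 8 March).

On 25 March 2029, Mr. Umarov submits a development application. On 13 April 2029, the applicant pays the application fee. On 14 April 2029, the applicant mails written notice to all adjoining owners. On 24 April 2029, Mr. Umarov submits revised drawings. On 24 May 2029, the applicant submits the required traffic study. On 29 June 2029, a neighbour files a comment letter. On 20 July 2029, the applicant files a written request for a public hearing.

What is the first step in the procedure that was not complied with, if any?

Step 4

Step 1 — 15 and 45 days from 25 March 2029 (when the application is submitted) are 9 April 2029 and 9 May 2029 respectively; done 13 April 2029, which is between those dates.
Step 2 — must wait 14 days from 25 March 2029 (when the application is submitted), so not before 8 April 2029; 14 April 2029 is on or after that date.
Step 3 — must wait 32 days from 19 April 2029 (end of the 5-day comment period, which began when notice is mailed to adjoining owners on 14 April 2029), so not before 21 May 2029; 24 May 2029 is on or after that date.
Step 4 — counting 54 days from 24 May 2029 (when the traffic study is submitted) gives a deadline of 17 July 2029; not done until 20 July 2029, 3 days after the deadline.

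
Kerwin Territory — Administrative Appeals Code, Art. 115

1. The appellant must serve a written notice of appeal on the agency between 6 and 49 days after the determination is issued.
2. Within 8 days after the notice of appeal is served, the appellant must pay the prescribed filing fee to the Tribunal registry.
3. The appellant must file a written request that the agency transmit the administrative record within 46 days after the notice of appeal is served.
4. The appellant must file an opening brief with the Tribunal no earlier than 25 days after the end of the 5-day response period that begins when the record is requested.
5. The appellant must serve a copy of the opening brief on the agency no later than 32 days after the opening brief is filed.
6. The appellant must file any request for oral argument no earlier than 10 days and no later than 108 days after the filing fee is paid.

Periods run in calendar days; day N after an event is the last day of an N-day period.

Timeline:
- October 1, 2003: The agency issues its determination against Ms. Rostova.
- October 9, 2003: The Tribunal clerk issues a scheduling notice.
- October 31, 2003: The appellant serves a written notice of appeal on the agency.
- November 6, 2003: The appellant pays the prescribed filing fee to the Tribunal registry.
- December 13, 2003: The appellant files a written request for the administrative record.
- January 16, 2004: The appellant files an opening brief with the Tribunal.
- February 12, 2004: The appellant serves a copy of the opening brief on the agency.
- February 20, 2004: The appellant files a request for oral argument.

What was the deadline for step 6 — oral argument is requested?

Step 6 runs from November 6, 2003, when the filing fee is paid. The window is 10–108 days after November 6, 2003; it closes on February 22, 2004.

February 22, 2004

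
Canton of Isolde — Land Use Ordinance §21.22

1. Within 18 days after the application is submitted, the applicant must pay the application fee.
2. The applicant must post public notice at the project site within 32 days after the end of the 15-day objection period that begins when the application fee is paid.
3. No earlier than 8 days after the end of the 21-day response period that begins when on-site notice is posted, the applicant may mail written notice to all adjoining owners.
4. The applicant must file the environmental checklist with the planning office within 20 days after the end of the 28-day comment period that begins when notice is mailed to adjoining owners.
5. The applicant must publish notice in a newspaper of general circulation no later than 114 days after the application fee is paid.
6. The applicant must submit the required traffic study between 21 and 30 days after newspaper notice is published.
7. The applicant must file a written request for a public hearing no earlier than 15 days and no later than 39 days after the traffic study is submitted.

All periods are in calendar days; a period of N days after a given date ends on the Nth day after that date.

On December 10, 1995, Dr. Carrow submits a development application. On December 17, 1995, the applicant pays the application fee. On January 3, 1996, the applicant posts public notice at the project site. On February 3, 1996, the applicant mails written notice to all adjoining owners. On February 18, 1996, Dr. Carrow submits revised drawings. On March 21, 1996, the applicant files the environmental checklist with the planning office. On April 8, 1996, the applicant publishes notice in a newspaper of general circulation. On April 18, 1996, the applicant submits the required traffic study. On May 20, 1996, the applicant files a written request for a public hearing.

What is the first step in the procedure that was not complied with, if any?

Step 6

(1) due by December 10, 1995 + 18 days = December 28, 1995; December 17, 1995 is within that limit.
(2) due by January 1, 1996 + 32 days = February 2, 1996; January 3, 1996 is within that limit.
(3) permitted from January 24, 1996 + 8 days = February 1, 1996 onward; done February 3, 1996, after the minimum wait.
(4) due by March 2, 1996 + 20 days = March 22, 1996; done March 21, 1996 — timely.
(5) due by December 17, 1995 + 114 days = April 9, 1996; completed April 8, 1996, before the deadline.
(6) the permitted window runs from April 8, 1996 + 21 = April 29, 1996 to April 8, 1996 + 30 = May 8, 1996; April 18, 1996 is 11 days too early.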